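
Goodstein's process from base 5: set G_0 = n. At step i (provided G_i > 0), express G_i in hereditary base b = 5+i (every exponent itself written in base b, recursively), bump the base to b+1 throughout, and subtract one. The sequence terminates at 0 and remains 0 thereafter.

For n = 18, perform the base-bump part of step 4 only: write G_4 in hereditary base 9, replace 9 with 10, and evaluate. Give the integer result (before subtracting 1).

28

[0] 18 ≡ 3·5 + 3 (base 5). Lift 6: 21. −1: 20.
[1] 20 ≡ 3·6 + 2 (base 6). Lift 7: 23. −1: 22.
[2] 22 ≡ 3·7 + 1 (base 7). Lift 8: 25. −1: 24.
[3] 24 ≡ 3·8 (base 8). Lift 9: 27. −1: 26.
[4] 26 ≡ 2·9 + 8 (base 9). Lift 10: 28. −1: 27.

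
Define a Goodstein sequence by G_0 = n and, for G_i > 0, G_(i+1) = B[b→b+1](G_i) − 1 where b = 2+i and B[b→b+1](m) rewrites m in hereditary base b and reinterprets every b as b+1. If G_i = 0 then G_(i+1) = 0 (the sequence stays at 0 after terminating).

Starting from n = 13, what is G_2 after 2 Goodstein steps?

1279

[0] 13 ≡ 2^(2 + 1) + 2^2 + 1 (base 2). Lift 3: 109. −1: 108.
[1] 108 ≡ 3^(3 + 1) + 3^3 (base 3). Lift 4: 1280. −1: 1279.
[2] 1279 ≡ 4^(4 + 1) + 3·4^3 + 3·4^2 + 3·4 + 3 (base 4). Lift 5: 16093. −1: 16092.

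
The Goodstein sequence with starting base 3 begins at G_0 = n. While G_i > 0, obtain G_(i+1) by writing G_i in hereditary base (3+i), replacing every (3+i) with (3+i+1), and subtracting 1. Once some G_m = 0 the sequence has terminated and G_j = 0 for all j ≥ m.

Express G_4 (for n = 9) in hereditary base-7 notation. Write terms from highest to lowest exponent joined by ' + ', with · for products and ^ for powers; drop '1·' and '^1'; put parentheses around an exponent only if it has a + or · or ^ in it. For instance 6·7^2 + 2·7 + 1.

3·7

i=0: 9 = 3^2 (b=3); 3→4: 4^2 = 16; 16−1 = 15
i=1: 15 = 3·4 + 3 (b=4); 4→5: 3·5 + 3 = 18; 18−1 = 17
i=2: 17 = 3·5 + 2 (b=5); 5→6: 3·6 + 2 = 20; 20−1 = 19
i=3: 19 = 3·6 + 1 (b=6); 6→7: 3·7 + 1 = 22; 22−1 = 21
i=4: 21 = 3·7 (b=7); 7→8: 3·8 = 24; 24−1 = 23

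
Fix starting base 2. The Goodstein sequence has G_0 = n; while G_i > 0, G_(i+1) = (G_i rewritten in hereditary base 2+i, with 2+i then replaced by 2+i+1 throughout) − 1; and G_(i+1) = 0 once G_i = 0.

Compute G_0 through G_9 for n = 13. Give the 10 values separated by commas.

[0] 13 ≡ 2^(2 + 1) + 2^2 + 1 (base 2). Lift 3: 109. −1: 108.
[1] 108 ≡ 3^(3 + 1) + 3^3 (base 3). Lift 4: 1280. −1: 1279.
[2] 1279 ≡ 4^(4 + 1) + 3·4^3 + 3·4^2 + 3·4 + 3 (base 4). Lift 5: 16093. −1: 16092.
[3] 16092 ≡ 5^(5 + 1) + 3·5^3 + 3·5^2 + 3·5 + 2 (base 5). Lift 6: 280712. −1: 280711.
[4] 280711 ≡ 6^(6 + 1) + 3·6^3 + 3·6^2 + 3·6 + 1 (base 6). Lift 7: 5765999. −1: 5765998.
[5] 5765998 ≡ 7^(7 + 1) + 3·7^3 + 3·7^2 + 3·7 (base 7). Lift 8: 134219480. −1: 134219479.
[6] 134219479 ≡ 8^(8 + 1) + 3·8^3 + 3·8^2 + 2·8 + 7 (base 8). Lift 9: 3486786856. −1: 3486786855.
[7] 3486786855 ≡ 9^(9 + 1) + 3·9^3 + 3·9^2 + 2·9 + 6 (base 9). Lift 10: 100000003326. −1: 100000003325.
[8] 100000003325 ≡ 10^(10 + 1) + 3·10^3 + 3·10^2 + 2·10 + 5 (base 10). Lift 11: 3138428381104. −1: 3138428381103.

13, 108, 1279, 16092, 280711, 5765998, 134219479, 3486786855, 100000003325, 3138428381103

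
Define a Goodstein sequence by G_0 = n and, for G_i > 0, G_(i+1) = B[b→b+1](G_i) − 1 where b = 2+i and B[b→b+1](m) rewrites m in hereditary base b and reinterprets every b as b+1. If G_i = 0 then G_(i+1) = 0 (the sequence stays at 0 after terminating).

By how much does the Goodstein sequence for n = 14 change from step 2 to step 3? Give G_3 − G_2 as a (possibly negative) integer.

i=0: 14 = 2^(2 + 1) + 2^2 + 2 (b=2); 2→3: 3^(3 + 1) + 3^3 + 3 = 111; 111−1 = 110
i=1: 110 = 3^(3 + 1) + 3^3 + 2 (b=3); 3→4: 4^(4 + 1) + 4^4 + 2 = 1282; 1282−1 = 1281
i=2: 1281 = 4^(4 + 1) + 4^4 + 1 (b=4); 4→5: 5^(5 + 1) + 5^5 + 1 = 18751; 18751−1 = 18750

17469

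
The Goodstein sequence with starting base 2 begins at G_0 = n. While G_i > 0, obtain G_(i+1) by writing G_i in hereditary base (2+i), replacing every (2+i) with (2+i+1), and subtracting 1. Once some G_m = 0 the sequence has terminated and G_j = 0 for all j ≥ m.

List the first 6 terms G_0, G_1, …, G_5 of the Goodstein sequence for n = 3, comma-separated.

3, 3, 3, 2, 1, 0

(0) 3|_2 = 2 + 1 ↦ 3 + 1|_3 = 4 ⇒ 3
(1) 3|_3 = 3 ↦ 4|_4 = 4 ⇒ 3
(2) 3|_4 = 3 ↦ 3|_5 = 3 ⇒ 2
(3) 2|_5 = 2 ↦ 2|_6 = 2 ⇒ 1
(4) 1|_6 = 1 ↦ 1|_7 = 1 ⇒ 0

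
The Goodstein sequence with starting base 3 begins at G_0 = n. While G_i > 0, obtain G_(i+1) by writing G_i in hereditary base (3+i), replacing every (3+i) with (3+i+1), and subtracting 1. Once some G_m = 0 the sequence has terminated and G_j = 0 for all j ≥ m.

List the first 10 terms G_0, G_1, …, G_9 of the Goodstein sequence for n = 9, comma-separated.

[0] 9 ≡ 3^2 (base 3). Lift 4: 16. −1: 15.
[1] 15 ≡ 3·4 + 3 (base 4). Lift 5: 18. −1: 17.
[2] 17 ≡ 3·5 + 2 (base 5). Lift 6: 20. −1: 19.
[3] 19 ≡ 3·6 + 1 (base 6). Lift 7: 22. −1: 21.
[4] 21 ≡ 3·7 (base 7). Lift 8: 24. −1: 23.
[5] 23 ≡ 2·8 + 7 (base 8). Lift 9: 25. −1: 24.
[6] 24 ≡ 2·9 + 6 (base 9). Lift 10: 26. −1: 25.
[7] 25 ≡ 2·10 + 5 (base 10). Lift 11: 27. −1: 26.
[8] 26 ≡ 2·11 + 4 (base 11). Lift 12: 28. −1: 27.

9, 15, 17, 19, 21, 23, 24, 25, 26, 27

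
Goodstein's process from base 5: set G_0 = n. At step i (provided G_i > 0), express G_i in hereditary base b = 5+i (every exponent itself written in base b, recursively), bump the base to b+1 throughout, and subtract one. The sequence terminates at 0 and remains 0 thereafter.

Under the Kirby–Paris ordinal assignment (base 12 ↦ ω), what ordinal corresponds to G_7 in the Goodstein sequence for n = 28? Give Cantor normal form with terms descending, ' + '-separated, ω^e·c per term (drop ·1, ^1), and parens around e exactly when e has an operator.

ω·8 + 5

i=0: 28 = 5^2 + 3 (b=5); 5→6: 6^2 + 3 = 39; 39−1 = 38
i=1: 38 = 6^2 + 2 (b=6); 6→7: 7^2 + 2 = 51; 51−1 = 50
i=2: 50 = 7^2 + 1 (b=7); 7→8: 8^2 + 1 = 65; 65−1 = 64
i=3: 64 = 8^2 (b=8); 8→9: 9^2 = 81; 81−1 = 80
i=4: 80 = 8·9 + 8 (b=9); 9→10: 8·10 + 8 = 88; 88−1 = 87
i=5: 87 = 8·10 + 7 (b=10); 10→11: 8·11 + 7 = 95; 95−1 = 94
i=6: 94 = 8·11 + 6 (b=11); 11→12: 8·12 + 6 = 102; 102−1 = 101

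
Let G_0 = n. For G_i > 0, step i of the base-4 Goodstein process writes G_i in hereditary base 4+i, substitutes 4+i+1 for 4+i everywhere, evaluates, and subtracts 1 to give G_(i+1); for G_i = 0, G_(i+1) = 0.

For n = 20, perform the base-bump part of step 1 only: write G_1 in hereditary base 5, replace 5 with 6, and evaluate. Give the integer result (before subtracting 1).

20 —HB4→ 4^2 + 4 —bump→ 5^2 + 5 = 30 —(−1)→ 29
29 —HB5→ 5^2 + 4 —bump→ 6^2 + 4 = 40 —(−1)→ 39

40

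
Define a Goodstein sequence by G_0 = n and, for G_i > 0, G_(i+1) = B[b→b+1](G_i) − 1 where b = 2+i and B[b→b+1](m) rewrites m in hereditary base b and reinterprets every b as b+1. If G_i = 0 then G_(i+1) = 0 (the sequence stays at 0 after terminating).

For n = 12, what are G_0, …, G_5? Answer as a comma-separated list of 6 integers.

12, 107, 1065, 15685, 280019, 5764910

G_0=12  [base 2] 2^(2 + 1) + 2^2  →[2↦3]→  3^(3 + 1) + 3^3 = 108  −1 ⇒ G_1=107
G_1=107  [base 3] 3^(3 + 1) + 2·3^2 + 2·3 + 2  →[3↦4]→  4^(4 + 1) + 2·4^2 + 2·4 + 2 = 1066  −1 ⇒ G_2=1065
G_2=1065  [base 4] 4^(4 + 1) + 2·4^2 + 2·4 + 1  →[4↦5]→  5^(5 + 1) + 2·5^2 + 2·5 + 1 = 15686  −1 ⇒ G_3=15685
G_3=15685  [base 5] 5^(5 + 1) + 2·5^2 + 2·5  →[5↦6]→  6^(6 + 1) + 2·6^2 + 2·6 = 280020  −1 ⇒ G_4=280019
G_4=280019  [base 6] 6^(6 + 1) + 2·6^2 + 6 + 5  →[6↦7]→  7^(7 + 1) + 2·7^2 + 7 + 5 = 5764911  −1 ⇒ G_5=5764910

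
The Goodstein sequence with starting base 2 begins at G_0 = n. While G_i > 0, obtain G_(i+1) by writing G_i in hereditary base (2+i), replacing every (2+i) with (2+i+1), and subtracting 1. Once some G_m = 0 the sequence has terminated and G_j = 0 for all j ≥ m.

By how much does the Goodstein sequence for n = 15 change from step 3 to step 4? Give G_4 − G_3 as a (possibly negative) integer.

base 2: 15 = 2^(2 + 1) + 2^2 + 2 + 1; at 3: 3^(3 + 1) + 3^3 + 3 + 1 = 112; next = 111
base 3: 111 = 3^(3 + 1) + 3^3 + 3; at 4: 4^(4 + 1) + 4^4 + 4 = 1284; next = 1283
base 4: 1283 = 4^(4 + 1) + 4^4 + 3; at 5: 5^(5 + 1) + 5^5 + 3 = 18753; next = 18752
base 5: 18752 = 5^(5 + 1) + 5^5 + 2; at 6: 6^(6 + 1) + 6^6 + 2 = 326594; next = 326593

307841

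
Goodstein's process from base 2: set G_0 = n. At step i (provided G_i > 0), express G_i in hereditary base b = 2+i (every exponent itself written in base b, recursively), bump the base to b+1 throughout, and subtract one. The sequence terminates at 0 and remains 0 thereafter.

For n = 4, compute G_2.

41

base 2: 4 = 2^2; at 3: 3^3 = 27; next = 26
base 3: 26 = 2·3^2 + 2·3 + 2; at 4: 2·4^2 + 2·4 + 2 = 42; next = 41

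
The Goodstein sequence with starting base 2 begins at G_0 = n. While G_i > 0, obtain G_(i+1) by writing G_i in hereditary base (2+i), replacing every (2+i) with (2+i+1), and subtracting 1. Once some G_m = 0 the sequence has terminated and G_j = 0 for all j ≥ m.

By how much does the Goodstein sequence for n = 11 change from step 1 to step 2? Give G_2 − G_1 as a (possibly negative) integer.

943

i=0: 11 = 2^(2 + 1) + 2 + 1 (b=2); 2→3: 3^(3 + 1) + 3 + 1 = 85; 85−1 = 84
i=1: 84 = 3^(3 + 1) + 3 (b=3); 3→4: 4^(4 + 1) + 4 = 1028; 1028−1 = 1027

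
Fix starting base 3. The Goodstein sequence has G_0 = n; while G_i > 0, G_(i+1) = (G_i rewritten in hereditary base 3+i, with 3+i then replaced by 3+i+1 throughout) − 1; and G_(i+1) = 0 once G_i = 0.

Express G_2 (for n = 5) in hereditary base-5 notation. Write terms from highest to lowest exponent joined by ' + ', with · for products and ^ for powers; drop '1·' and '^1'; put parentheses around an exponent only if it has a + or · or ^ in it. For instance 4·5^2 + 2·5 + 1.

(0) 5|_3 = 3 + 2 ↦ 4 + 2|_4 = 6 ⇒ 5
(1) 5|_4 = 4 + 1 ↦ 5 + 1|_5 = 6 ⇒ 5

5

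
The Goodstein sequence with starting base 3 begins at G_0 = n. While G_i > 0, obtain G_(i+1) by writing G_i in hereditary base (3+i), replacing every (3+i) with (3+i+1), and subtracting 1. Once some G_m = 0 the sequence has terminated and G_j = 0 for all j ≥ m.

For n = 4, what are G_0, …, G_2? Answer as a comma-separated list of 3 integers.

4, 4, 4

(0) 4|_3 = 3 + 1 ↦ 4 + 1|_4 = 5 ⇒ 4
(1) 4|_4 = 4 ↦ 5|_5 = 5 ⇒ 4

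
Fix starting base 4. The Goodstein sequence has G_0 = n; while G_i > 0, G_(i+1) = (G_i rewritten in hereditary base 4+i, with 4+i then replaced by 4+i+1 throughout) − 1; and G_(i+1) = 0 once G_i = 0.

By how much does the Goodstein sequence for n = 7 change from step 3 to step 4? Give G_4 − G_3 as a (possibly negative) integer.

0

(0) 7|_4 = 4 + 3 ↦ 5 + 3|_5 = 8 ⇒ 7
(1) 7|_5 = 5 + 2 ↦ 6 + 2|_6 = 8 ⇒ 7
(2) 7|_6 = 6 + 1 ↦ 7 + 1|_7 = 8 ⇒ 7
(3) 7|_7 = 7 ↦ 8|_8 = 8 ⇒ 7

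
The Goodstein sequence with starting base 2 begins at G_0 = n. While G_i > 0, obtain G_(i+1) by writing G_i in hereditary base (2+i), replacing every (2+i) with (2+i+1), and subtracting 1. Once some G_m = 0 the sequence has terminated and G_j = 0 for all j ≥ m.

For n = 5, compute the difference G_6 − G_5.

554

i=0: 5 = 2^2 + 1 (b=2); 2→3: 3^3 + 1 = 28; 28−1 = 27
i=1: 27 = 3^3 (b=3); 3→4: 4^4 = 256; 256−1 = 255
i=2: 255 = 3·4^3 + 3·4^2 + 3·4 + 3 (b=4); 4→5: 3·5^3 + 3·5^2 + 3·5 + 3 = 468; 468−1 = 467
i=3: 467 = 3·5^3 + 3·5^2 + 3·5 + 2 (b=5); 5→6: 3·6^3 + 3·6^2 + 3·6 + 2 = 776; 776−1 = 775
i=4: 775 = 3·6^3 + 3·6^2 + 3·6 + 1 (b=6); 6→7: 3·7^3 + 3·7^2 + 3·7 + 1 = 1198; 1198−1 = 1197
i=5: 1197 = 3·7^3 + 3·7^2 + 3·7 (b=7); 7→8: 3·8^3 + 3·8^2 + 3·8 = 1752; 1752−1 = 1751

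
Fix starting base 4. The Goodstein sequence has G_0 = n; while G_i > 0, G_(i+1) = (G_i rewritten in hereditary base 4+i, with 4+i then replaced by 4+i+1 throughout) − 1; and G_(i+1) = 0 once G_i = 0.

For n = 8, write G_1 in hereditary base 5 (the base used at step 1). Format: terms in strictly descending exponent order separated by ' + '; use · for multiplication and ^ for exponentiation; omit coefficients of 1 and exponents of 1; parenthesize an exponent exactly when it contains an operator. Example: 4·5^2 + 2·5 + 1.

5 + 4

base 4: 8 = 2·4; at 5: 2·5 = 10; next = 9
base 5: 9 = 5 + 4; at 6: 6 + 4 = 10; next = 9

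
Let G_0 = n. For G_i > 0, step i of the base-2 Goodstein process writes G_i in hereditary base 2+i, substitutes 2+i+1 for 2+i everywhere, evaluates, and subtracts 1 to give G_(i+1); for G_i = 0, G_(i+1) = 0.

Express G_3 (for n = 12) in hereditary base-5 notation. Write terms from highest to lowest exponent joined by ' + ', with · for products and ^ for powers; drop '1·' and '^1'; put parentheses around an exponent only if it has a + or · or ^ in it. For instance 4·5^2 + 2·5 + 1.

i=0: 12 = 2^(2 + 1) + 2^2 (b=2); 2→3: 3^(3 + 1) + 3^3 = 108; 108−1 = 107
i=1: 107 = 3^(3 + 1) + 2·3^2 + 2·3 + 2 (b=3); 3→4: 4^(4 + 1) + 2·4^2 + 2·4 + 2 = 1066; 1066−1 = 1065
i=2: 1065 = 4^(4 + 1) + 2·4^2 + 2·4 + 1 (b=4); 4→5: 5^(5 + 1) + 2·5^2 + 2·5 + 1 = 15686; 15686−1 = 15685
i=3: 15685 = 5^(5 + 1) + 2·5^2 + 2·5 (b=5); 5→6: 6^(6 + 1) + 2·6^2 + 2·6 = 280020; 280020−1 = 280019

5^(5 + 1) + 2·5^2 + 2·5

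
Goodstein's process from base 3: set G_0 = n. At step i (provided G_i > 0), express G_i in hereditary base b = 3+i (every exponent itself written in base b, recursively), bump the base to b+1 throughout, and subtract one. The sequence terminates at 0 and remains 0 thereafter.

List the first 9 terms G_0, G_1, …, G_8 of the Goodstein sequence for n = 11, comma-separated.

11, 17, 25, 35, 39, 43, 47, 51, 55

G_0=11  [base 3] 3^2 + 2  →[3↦4]→  4^2 + 2 = 18  −1 ⇒ G_1=17
G_1=17  [base 4] 4^2 + 1  →[4↦5]→  5^2 + 1 = 26  −1 ⇒ G_2=25
G_2=25  [base 5] 5^2  →[5↦6]→  6^2 = 36  −1 ⇒ G_3=35
G_3=35  [base 6] 5·6 + 5  →[6↦7]→  5·7 + 5 = 40  −1 ⇒ G_4=39
G_4=39  [base 7] 5·7 + 4  →[7↦8]→  5·8 + 4 = 44  −1 ⇒ G_5=43
G_5=43  [base 8] 5·8 + 3  →[8↦9]→  5·9 + 3 = 48  −1 ⇒ G_6=47
G_6=47  [base 9] 5·9 + 2  →[9↦10]→  5·10 + 2 = 52  −1 ⇒ G_7=51
G_7=51  [base 10] 5·10 + 1  →[10↦11]→  5·11 + 1 = 56  −1 ⇒ G_8=55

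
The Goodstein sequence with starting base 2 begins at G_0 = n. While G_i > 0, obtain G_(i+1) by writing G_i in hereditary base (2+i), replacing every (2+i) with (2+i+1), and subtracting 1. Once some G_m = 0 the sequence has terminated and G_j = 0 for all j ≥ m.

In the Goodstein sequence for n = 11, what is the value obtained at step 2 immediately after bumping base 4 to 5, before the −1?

15628

step 0: 11 = 2^(2 + 1) + 2 + 1; sub 3 for 2: 3^(3 + 1) + 3 + 1; = 85; G_1 = 85−1 = 84
step 1: 84 = 3^(3 + 1) + 3; sub 4 for 3: 4^(4 + 1) + 4; = 1028; G_2 = 1028−1 = 1027
step 2: 1027 = 4^(4 + 1) + 3; sub 5 for 4: 5^(5 + 1) + 3; = 15628; G_3 = 15628−1 = 15627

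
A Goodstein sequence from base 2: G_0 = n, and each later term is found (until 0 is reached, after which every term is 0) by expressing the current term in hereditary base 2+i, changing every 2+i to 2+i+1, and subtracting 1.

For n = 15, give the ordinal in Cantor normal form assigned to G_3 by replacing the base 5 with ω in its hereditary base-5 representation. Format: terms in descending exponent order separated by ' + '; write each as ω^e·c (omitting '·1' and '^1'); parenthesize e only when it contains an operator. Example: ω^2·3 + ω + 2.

i=0: 15 = 2^(2 + 1) + 2^2 + 2 + 1 (b=2); 2→3: 3^(3 + 1) + 3^3 + 3 + 1 = 112; 112−1 = 111
i=1: 111 = 3^(3 + 1) + 3^3 + 3 (b=3); 3→4: 4^(4 + 1) + 4^4 + 4 = 1284; 1284−1 = 1283
i=2: 1283 = 4^(4 + 1) + 4^4 + 3 (b=4); 4→5: 5^(5 + 1) + 5^5 + 3 = 18753; 18753−1 = 18752
i=3: 18752 = 5^(5 + 1) + 5^5 + 2 (b=5); 5→6: 6^(6 + 1) + 6^6 + 2 = 326594; 326594−1 = 326593

ω^(ω + 1) + ω^ω + 2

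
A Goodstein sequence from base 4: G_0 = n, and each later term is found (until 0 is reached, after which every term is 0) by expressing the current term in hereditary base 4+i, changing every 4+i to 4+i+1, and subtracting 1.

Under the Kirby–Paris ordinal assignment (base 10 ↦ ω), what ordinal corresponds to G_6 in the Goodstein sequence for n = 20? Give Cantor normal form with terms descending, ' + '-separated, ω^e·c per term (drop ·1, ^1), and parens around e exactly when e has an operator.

[0] 20 ≡ 4^2 + 4 (base 4). Lift 5: 30. −1: 29.
[1] 29 ≡ 5^2 + 4 (base 5). Lift 6: 40. −1: 39.
[2] 39 ≡ 6^2 + 3 (base 6). Lift 7: 52. −1: 51.
[3] 51 ≡ 7^2 + 2 (base 7). Lift 8: 66. −1: 65.
[4] 65 ≡ 8^2 + 1 (base 8). Lift 9: 82. −1: 81.
[5] 81 ≡ 9^2 (base 9). Lift 10: 100. −1: 99.
[6] 99 ≡ 9·10 + 9 (base 10). Lift 11: 108. −1: 107.

ω·9 + 9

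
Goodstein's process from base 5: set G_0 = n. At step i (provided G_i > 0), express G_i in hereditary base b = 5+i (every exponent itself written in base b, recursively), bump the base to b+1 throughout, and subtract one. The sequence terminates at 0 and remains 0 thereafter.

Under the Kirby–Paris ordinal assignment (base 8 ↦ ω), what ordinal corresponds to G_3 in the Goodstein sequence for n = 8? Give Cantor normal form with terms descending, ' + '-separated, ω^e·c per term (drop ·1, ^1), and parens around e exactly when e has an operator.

ω

i=0: 8 = 5 + 3 (b=5); 5→6: 6 + 3 = 9; 9−1 = 8
i=1: 8 = 6 + 2 (b=6); 6→7: 7 + 2 = 9; 9−1 = 8
i=2: 8 = 7 + 1 (b=7); 7→8: 8 + 1 = 9; 9−1 = 8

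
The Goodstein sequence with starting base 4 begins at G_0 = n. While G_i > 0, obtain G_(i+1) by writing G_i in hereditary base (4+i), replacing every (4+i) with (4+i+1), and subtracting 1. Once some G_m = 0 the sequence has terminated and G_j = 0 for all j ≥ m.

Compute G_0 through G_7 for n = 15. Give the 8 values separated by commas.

G_0 = 15. HB_4(15) = 3·4 + 3. Bump = 18. G_1 = 17.
G_1 = 17. HB_5(17) = 3·5 + 2. Bump = 20. G_2 = 19.
G_2 = 19. HB_6(19) = 3·6 + 1. Bump = 22. G_3 = 21.
G_3 = 21. HB_7(21) = 3·7. Bump = 24. G_4 = 23.
G_4 = 23. HB_8(23) = 2·8 + 7. Bump = 25. G_5 = 24.
G_5 = 24. HB_9(24) = 2·9 + 6. Bump = 26. G_6 = 25.
G_6 = 25. HB_10(25) = 2·10 + 5. Bump = 27. G_7 = 26.

15, 17, 19, 21, 23, 24, 25, 26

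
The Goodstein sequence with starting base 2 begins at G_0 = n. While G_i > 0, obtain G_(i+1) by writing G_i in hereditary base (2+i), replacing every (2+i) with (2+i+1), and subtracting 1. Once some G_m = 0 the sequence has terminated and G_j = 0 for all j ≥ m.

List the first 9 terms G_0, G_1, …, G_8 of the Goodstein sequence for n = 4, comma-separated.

4 —HB2→ 2^2 —bump→ 3^3 = 27 —(−1)→ 26
26 —HB3→ 2·3^2 + 2·3 + 2 —bump→ 2·4^2 + 2·4 + 2 = 42 —(−1)→ 41
41 —HB4→ 2·4^2 + 2·4 + 1 —bump→ 2·5^2 + 2·5 + 1 = 61 —(−1)→ 60
60 —HB5→ 2·5^2 + 2·5 —bump→ 2·6^2 + 2·6 = 84 —(−1)→ 83
83 —HB6→ 2·6^2 + 6 + 5 —bump→ 2·7^2 + 7 + 5 = 110 —(−1)→ 109
109 —HB7→ 2·7^2 + 7 + 4 —bump→ 2·8^2 + 8 + 4 = 140 —(−1)→ 139
139 —HB8→ 2·8^2 + 8 + 3 —bump→ 2·9^2 + 9 + 3 = 174 —(−1)→ 173
173 —HB9→ 2·9^2 + 9 + 2 —bump→ 2·10^2 + 10 + 2 = 212 —(−1)→ 211

4, 26, 41, 60, 83, 109, 139, 173, 211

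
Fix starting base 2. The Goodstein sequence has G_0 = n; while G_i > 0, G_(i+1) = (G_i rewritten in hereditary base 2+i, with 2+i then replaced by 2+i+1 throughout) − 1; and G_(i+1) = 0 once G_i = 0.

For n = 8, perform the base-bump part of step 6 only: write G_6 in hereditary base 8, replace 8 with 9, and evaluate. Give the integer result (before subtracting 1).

774841152

[0] 8 ≡ 2^(2 + 1) (base 2). Lift 3: 81. −1: 80.
[1] 80 ≡ 2·3^3 + 2·3^2 + 2·3 + 2 (base 3). Lift 4: 554. −1: 553.
[2] 553 ≡ 2·4^4 + 2·4^2 + 2·4 + 1 (base 4). Lift 5: 6311. −1: 6310.
[3] 6310 ≡ 2·5^5 + 2·5^2 + 2·5 (base 5). Lift 6: 93396. −1: 93395.
[4] 93395 ≡ 2·6^6 + 2·6^2 + 6 + 5 (base 6). Lift 7: 1647196. −1: 1647195.
[5] 1647195 ≡ 2·7^7 + 2·7^2 + 7 + 4 (base 7). Lift 8: 33554572. −1: 33554571.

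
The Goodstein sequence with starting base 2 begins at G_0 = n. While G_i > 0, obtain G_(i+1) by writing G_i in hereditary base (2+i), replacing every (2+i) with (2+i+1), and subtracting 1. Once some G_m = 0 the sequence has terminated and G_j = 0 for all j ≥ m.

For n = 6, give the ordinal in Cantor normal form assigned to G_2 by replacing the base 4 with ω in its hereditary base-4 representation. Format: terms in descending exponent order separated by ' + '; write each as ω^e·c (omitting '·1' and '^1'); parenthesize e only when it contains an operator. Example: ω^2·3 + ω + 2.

base 2: 6 = 2^2 + 2; at 3: 3^3 + 3 = 30; next = 29
base 3: 29 = 3^3 + 2; at 4: 4^4 + 2 = 258; next = 257
base 4: 257 = 4^4 + 1; at 5: 5^5 + 1 = 3126; next = 3125

ω^ω + 1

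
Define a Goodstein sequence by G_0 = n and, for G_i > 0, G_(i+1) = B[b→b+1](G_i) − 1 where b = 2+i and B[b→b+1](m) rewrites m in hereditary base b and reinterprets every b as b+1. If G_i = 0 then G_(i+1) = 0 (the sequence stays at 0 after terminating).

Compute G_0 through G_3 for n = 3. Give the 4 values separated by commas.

3 —HB2→ 2 + 1 —bump→ 3 + 1 = 4 —(−1)→ 3
3 —HB3→ 3 —bump→ 4 = 4 —(−1)→ 3
3 —HB4→ 3 —bump→ 3 = 3 —(−1)→ 2

3, 3, 3, 2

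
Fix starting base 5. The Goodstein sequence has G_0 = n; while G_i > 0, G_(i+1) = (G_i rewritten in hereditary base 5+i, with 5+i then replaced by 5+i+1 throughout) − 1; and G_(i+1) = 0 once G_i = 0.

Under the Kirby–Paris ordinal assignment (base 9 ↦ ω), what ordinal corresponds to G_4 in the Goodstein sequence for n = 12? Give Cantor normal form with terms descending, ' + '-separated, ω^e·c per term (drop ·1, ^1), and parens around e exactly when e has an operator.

i=0: 12 = 2·5 + 2 (b=5); 5→6: 2·6 + 2 = 14; 14−1 = 13
i=1: 13 = 2·6 + 1 (b=6); 6→7: 2·7 + 1 = 15; 15−1 = 14
i=2: 14 = 2·7 (b=7); 7→8: 2·8 = 16; 16−1 = 15
i=3: 15 = 8 + 7 (b=8); 8→9: 9 + 7 = 16; 16−1 = 15
i=4: 15 = 9 + 6 (b=9); 9→10: 10 + 6 = 16; 16−1 = 15

ω + 6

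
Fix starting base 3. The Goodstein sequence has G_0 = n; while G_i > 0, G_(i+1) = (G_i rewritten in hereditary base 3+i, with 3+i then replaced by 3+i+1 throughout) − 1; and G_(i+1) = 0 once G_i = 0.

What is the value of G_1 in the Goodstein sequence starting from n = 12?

G_0=12  [base 3] 3^2 + 3  →[3↦4]→  4^2 + 4 = 20  −1 ⇒ G_1=19
G_1=19  [base 4] 4^2 + 3  →[4↦5]→  5^2 + 3 = 28  −1 ⇒ G_2=27

19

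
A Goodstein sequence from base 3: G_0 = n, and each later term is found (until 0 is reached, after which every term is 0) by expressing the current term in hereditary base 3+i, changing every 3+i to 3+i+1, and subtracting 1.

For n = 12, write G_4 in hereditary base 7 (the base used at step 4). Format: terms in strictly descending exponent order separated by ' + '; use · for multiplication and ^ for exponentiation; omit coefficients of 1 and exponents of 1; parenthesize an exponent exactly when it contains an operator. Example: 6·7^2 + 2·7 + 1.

7^2

G_0=12  [base 3] 3^2 + 3  →[3↦4]→  4^2 + 4 = 20  −1 ⇒ G_1=19
G_1=19  [base 4] 4^2 + 3  →[4↦5]→  5^2 + 3 = 28  −1 ⇒ G_2=27
G_2=27  [base 5] 5^2 + 2  →[5↦6]→  6^2 + 2 = 38  −1 ⇒ G_3=37
G_3=37  [base 6] 6^2 + 1  →[6↦7]→  7^2 + 1 = 50  −1 ⇒ G_4=49
G_4=49  [base 7] 7^2  →[7↦8]→  8^2 = 64  −1 ⇒ G_5=63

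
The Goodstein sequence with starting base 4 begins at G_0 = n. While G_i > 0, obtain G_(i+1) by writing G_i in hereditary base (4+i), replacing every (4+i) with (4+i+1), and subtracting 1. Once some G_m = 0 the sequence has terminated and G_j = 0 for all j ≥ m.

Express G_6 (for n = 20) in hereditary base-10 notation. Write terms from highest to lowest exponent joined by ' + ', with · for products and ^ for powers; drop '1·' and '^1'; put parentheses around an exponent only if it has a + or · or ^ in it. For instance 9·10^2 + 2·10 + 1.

9·10 + 9

base 4: 20 = 4^2 + 4; at 5: 5^2 + 5 = 30; next = 29
base 5: 29 = 5^2 + 4; at 6: 6^2 + 4 = 40; next = 39
base 6: 39 = 6^2 + 3; at 7: 7^2 + 3 = 52; next = 51
base 7: 51 = 7^2 + 2; at 8: 8^2 + 2 = 66; next = 65
base 8: 65 = 8^2 + 1; at 9: 9^2 + 1 = 82; next = 81
base 9: 81 = 9^2; at 10: 10^2 = 100; next = 99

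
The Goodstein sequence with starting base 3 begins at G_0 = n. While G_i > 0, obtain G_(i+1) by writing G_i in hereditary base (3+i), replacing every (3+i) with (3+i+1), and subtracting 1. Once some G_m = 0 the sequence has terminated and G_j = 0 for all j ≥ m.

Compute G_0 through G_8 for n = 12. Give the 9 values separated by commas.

step 0: 12 = 3^2 + 3; sub 4 for 3: 4^2 + 4; = 20; G_1 = 20−1 = 19
step 1: 19 = 4^2 + 3; sub 5 for 4: 5^2 + 3; = 28; G_2 = 28−1 = 27
step 2: 27 = 5^2 + 2; sub 6 for 5: 6^2 + 2; = 38; G_3 = 38−1 = 37
step 3: 37 = 6^2 + 1; sub 7 for 6: 7^2 + 1; = 50; G_4 = 50−1 = 49
step 4: 49 = 7^2; sub 8 for 7: 8^2; = 64; G_5 = 64−1 = 63
step 5: 63 = 7·8 + 7; sub 9 for 8: 7·9 + 7; = 70; G_6 = 70−1 = 69
step 6: 69 = 7·9 + 6; sub 10 for 9: 7·10 + 6; = 76; G_7 = 76−1 = 75
step 7: 75 = 7·10 + 5; sub 11 for 10: 7·11 + 5; = 82; G_8 = 82−1 = 81

12, 19, 27, 37, 49, 63, 69, 75, 81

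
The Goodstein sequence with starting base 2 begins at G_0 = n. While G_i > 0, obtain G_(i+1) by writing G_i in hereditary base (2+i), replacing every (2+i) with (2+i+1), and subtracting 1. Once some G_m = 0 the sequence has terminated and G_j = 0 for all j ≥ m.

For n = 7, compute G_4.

46657

[0] 7 ≡ 2^2 + 2 + 1 (base 2). Lift 3: 31. −1: 30.
[1] 30 ≡ 3^3 + 3 (base 3). Lift 4: 260. −1: 259.
[2] 259 ≡ 4^4 + 3 (base 4). Lift 5: 3128. −1: 3127.
[3] 3127 ≡ 5^5 + 2 (base 5). Lift 6: 46658. −1: 46657.
[4] 46657 ≡ 6^6 + 1 (base 6). Lift 7: 823544. −1: 823543.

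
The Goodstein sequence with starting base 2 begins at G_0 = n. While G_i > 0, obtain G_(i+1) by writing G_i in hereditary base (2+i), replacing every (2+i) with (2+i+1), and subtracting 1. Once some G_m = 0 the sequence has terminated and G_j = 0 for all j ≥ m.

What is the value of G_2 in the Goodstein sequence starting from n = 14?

(0) 14|_2 = 2^(2 + 1) + 2^2 + 2 ↦ 3^(3 + 1) + 3^3 + 3|_3 = 111 ⇒ 110
(1) 110|_3 = 3^(3 + 1) + 3^3 + 2 ↦ 4^(4 + 1) + 4^4 + 2|_4 = 1282 ⇒ 1281
(2) 1281|_4 = 4^(4 + 1) + 4^4 + 1 ↦ 5^(5 + 1) + 5^5 + 1|_5 = 18751 ⇒ 18750

1281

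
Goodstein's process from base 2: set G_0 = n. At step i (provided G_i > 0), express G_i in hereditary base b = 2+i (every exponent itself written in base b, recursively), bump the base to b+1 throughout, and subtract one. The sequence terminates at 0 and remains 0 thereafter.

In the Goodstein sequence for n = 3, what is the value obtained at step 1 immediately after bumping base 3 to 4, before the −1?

[0] 3 ≡ 2 + 1 (base 2). Lift 3: 4. −1: 3.
[1] 3 ≡ 3 (base 3). Lift 4: 4. −1: 3.

4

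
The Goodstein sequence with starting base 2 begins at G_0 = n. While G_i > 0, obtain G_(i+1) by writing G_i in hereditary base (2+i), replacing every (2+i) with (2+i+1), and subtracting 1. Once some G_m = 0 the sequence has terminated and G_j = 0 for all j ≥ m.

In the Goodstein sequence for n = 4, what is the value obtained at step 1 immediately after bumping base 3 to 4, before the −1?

G_0 = 4. HB_2(4) = 2^2. Bump = 27. G_1 = 26.
G_1 = 26. HB_3(26) = 2·3^2 + 2·3 + 2. Bump = 42. G_2 = 41.

42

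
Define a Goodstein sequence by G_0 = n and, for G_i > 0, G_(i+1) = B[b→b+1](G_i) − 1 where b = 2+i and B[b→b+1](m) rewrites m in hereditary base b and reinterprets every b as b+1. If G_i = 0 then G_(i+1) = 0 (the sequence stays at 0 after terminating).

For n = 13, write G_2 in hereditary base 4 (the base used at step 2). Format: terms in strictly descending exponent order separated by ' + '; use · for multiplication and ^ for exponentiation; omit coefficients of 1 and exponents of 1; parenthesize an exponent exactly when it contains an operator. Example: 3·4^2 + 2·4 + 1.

4^(4 + 1) + 3·4^3 + 3·4^2 + 3·4 + 3

G_0 = 13. HB_2(13) = 2^(2 + 1) + 2^2 + 1. Bump = 109. G_1 = 108.
G_1 = 108. HB_3(108) = 3^(3 + 1) + 3^3. Bump = 1280. G_2 = 1279.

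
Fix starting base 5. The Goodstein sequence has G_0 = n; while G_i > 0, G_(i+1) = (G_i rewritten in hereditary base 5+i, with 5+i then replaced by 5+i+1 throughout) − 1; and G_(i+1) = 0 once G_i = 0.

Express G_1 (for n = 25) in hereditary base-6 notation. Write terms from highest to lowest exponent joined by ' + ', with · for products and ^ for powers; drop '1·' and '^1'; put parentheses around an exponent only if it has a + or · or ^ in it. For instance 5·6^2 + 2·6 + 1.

25 —HB5→ 5^2 —bump→ 6^2 = 36 —(−1)→ 35
35 —HB6→ 5·6 + 5 —bump→ 5·7 + 5 = 40 —(−1)→ 39

5·6 + 5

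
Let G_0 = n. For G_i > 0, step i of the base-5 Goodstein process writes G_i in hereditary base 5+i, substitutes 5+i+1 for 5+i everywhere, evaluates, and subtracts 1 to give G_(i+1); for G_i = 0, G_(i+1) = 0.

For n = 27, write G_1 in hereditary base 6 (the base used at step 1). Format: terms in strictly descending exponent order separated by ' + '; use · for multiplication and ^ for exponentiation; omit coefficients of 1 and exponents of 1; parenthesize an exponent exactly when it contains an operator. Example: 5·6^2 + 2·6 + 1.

i=0: 27 = 5^2 + 2 (b=5); 5→6: 6^2 + 2 = 38; 38−1 = 37
i=1: 37 = 6^2 + 1 (b=6); 6→7: 7^2 + 1 = 50; 50−1 = 49

6^2 + 1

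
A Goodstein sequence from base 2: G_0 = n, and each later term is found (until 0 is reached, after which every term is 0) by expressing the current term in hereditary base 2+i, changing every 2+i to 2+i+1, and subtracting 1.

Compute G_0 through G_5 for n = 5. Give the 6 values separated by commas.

step 0: 5 = 2^2 + 1; sub 3 for 2: 3^3 + 1; = 28; G_1 = 28−1 = 27
step 1: 27 = 3^3; sub 4 for 3: 4^4; = 256; G_2 = 256−1 = 255
step 2: 255 = 3·4^3 + 3·4^2 + 3·4 + 3; sub 5 for 4: 3·5^3 + 3·5^2 + 3·5 + 3; = 468; G_3 = 468−1 = 467
step 3: 467 = 3·5^3 + 3·5^2 + 3·5 + 2; sub 6 for 5: 3·6^3 + 3·6^2 + 3·6 + 2; = 776; G_4 = 776−1 = 775
step 4: 775 = 3·6^3 + 3·6^2 + 3·6 + 1; sub 7 for 6: 3·7^3 + 3·7^2 + 3·7 + 1; = 1198; G_5 = 1198−1 = 1197

5, 27, 255, 467, 775, 1197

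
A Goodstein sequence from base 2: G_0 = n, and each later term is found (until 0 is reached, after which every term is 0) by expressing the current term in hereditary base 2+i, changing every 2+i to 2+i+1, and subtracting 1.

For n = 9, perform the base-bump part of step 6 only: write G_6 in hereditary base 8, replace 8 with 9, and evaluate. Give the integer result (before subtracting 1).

1162263922

step 0: 9 = 2^(2 + 1) + 1; sub 3 for 2: 3^(3 + 1) + 1; = 82; G_1 = 82−1 = 81
step 1: 81 = 3^(3 + 1); sub 4 for 3: 4^(4 + 1); = 1024; G_2 = 1024−1 = 1023
step 2: 1023 = 3·4^4 + 3·4^3 + 3·4^2 + 3·4 + 3; sub 5 for 4: 3·5^5 + 3·5^3 + 3·5^2 + 3·5 + 3; = 9843; G_3 = 9843−1 = 9842
step 3: 9842 = 3·5^5 + 3·5^3 + 3·5^2 + 3·5 + 2; sub 6 for 5: 3·6^6 + 3·6^3 + 3·6^2 + 3·6 + 2; = 140744; G_4 = 140744−1 = 140743
step 4: 140743 = 3·6^6 + 3·6^3 + 3·6^2 + 3·6 + 1; sub 7 for 6: 3·7^7 + 3·7^3 + 3·7^2 + 3·7 + 1; = 2471827; G_5 = 2471827−1 = 2471826
step 5: 2471826 = 3·7^7 + 3·7^3 + 3·7^2 + 3·7; sub 8 for 7: 3·8^8 + 3·8^3 + 3·8^2 + 3·8; = 50333400; G_6 = 50333400−1 = 50333399
step 6: 50333399 = 3·8^8 + 3·8^3 + 3·8^2 + 2·8 + 7; sub 9 for 8: 3·9^9 + 3·9^3 + 3·9^2 + 2·9 + 7; = 1162263922; G_7 = 1162263922−1 = 1162263921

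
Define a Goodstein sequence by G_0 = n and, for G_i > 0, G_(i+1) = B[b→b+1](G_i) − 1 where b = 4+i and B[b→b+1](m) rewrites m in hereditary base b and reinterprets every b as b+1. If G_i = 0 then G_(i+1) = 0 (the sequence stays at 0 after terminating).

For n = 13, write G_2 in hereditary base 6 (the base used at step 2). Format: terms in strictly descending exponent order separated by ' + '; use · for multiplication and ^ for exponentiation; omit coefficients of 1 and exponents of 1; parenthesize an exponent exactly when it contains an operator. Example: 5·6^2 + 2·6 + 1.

base 4: 13 = 3·4 + 1; at 5: 3·5 + 1 = 16; next = 15
base 5: 15 = 3·5; at 6: 3·6 = 18; next = 17
base 6: 17 = 2·6 + 5; at 7: 2·7 + 5 = 19; next = 18

2·6 + 5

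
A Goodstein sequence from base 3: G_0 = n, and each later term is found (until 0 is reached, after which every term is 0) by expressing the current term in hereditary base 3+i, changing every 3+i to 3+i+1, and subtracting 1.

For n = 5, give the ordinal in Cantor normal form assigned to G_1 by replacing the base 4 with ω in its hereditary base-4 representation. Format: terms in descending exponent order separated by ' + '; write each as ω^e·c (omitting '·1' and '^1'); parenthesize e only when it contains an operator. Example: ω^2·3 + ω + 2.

ω + 1

5 —HB3→ 3 + 2 —bump→ 4 + 2 = 6 —(−1)→ 5
5 —HB4→ 4 + 1 —bump→ 5 + 1 = 6 —(−1)→ 5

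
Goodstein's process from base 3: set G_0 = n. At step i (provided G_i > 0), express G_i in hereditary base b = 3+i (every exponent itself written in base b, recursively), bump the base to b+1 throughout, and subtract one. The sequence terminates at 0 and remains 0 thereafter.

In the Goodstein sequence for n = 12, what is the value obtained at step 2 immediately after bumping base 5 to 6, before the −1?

38

(0) 12|_3 = 3^2 + 3 ↦ 4^2 + 4|_4 = 20 ⇒ 19
(1) 19|_4 = 4^2 + 3 ↦ 5^2 + 3|_5 = 28 ⇒ 27
(2) 27|_5 = 5^2 + 2 ↦ 6^2 + 2|_6 = 38 ⇒ 37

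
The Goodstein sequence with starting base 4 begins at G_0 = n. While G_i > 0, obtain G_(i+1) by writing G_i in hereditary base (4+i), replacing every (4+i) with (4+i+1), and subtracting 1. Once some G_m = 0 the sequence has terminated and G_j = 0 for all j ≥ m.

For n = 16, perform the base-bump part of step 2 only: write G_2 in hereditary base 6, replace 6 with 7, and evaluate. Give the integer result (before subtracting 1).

base 4: 16 = 4^2; at 5: 5^2 = 25; next = 24
base 5: 24 = 4·5 + 4; at 6: 4·6 + 4 = 28; next = 27
base 6: 27 = 4·6 + 3; at 7: 4·7 + 3 = 31; next = 30

31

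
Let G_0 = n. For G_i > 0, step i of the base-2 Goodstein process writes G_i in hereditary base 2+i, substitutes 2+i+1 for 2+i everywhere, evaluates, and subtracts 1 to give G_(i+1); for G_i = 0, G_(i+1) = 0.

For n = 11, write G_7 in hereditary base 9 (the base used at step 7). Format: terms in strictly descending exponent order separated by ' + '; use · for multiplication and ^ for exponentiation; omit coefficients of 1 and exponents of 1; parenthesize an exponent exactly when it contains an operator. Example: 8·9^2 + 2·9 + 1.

7·9^9 + 7·9^7 + 7·9^6 + 7·9^5 + 7·9^4 + 7·9^3 + 7·9^2 + 7·9 + 6

step 0: 11 = 2^(2 + 1) + 2 + 1; sub 3 for 2: 3^(3 + 1) + 3 + 1; = 85; G_1 = 85−1 = 84
step 1: 84 = 3^(3 + 1) + 3; sub 4 for 3: 4^(4 + 1) + 4; = 1028; G_2 = 1028−1 = 1027
step 2: 1027 = 4^(4 + 1) + 3; sub 5 for 4: 5^(5 + 1) + 3; = 15628; G_3 = 15628−1 = 15627
step 3: 15627 = 5^(5 + 1) + 2; sub 6 for 5: 6^(6 + 1) + 2; = 279938; G_4 = 279938−1 = 279937
step 4: 279937 = 6^(6 + 1) + 1; sub 7 for 6: 7^(7 + 1) + 1; = 5764802; G_5 = 5764802−1 = 5764801
step 5: 5764801 = 7^(7 + 1); sub 8 for 7: 8^(8 + 1); = 134217728; G_6 = 134217728−1 = 134217727
step 6: 134217727 = 7·8^8 + 7·8^7 + 7·8^6 + 7·8^5 + 7·8^4 + 7·8^3 + 7·8^2 + 7·8 + 7; sub 9 for 8: 7·9^9 + 7·9^7 + 7·9^6 + 7·9^5 + 7·9^4 + 7·9^3 + 7·9^2 + 7·9 + 7; = 2749609303; G_7 = 2749609303−1 = 2749609302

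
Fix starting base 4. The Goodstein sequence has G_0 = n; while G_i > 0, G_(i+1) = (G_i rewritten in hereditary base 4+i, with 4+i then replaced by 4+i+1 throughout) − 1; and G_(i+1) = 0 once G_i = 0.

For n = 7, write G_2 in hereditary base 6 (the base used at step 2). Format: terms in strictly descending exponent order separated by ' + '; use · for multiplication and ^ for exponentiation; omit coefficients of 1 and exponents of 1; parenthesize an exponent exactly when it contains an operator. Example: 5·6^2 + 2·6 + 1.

6 + 1

(0) 7|_4 = 4 + 3 ↦ 5 + 3|_5 = 8 ⇒ 7
(1) 7|_5 = 5 + 2 ↦ 6 + 2|_6 = 8 ⇒ 7
(2) 7|_6 = 6 + 1 ↦ 7 + 1|_7 = 8 ⇒ 7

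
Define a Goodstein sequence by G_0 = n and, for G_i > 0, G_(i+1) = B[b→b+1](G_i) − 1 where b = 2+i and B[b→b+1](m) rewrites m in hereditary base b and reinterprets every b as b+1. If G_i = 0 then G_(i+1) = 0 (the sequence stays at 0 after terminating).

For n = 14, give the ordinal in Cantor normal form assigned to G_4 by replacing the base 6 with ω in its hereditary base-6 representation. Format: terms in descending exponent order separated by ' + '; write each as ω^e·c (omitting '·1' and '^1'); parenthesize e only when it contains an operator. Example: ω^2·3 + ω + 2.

ω^(ω + 1) + ω^5·5 + ω^4·5 + ω^3·5 + ω^2·5 + ω·5 + 5

14 —HB2→ 2^(2 + 1) + 2^2 + 2 —bump→ 3^(3 + 1) + 3^3 + 3 = 111 —(−1)→ 110
110 —HB3→ 3^(3 + 1) + 3^3 + 2 —bump→ 4^(4 + 1) + 4^4 + 2 = 1282 —(−1)→ 1281
1281 —HB4→ 4^(4 + 1) + 4^4 + 1 —bump→ 5^(5 + 1) + 5^5 + 1 = 18751 —(−1)→ 18750
18750 —HB5→ 5^(5 + 1) + 5^5 —bump→ 6^(6 + 1) + 6^6 = 326592 —(−1)→ 326591
326591 —HB6→ 6^(6 + 1) + 5·6^5 + 5·6^4 + 5·6^3 + 5·6^2 + 5·6 + 5 —bump→ 7^(7 + 1) + 5·7^5 + 5·7^4 + 5·7^3 + 5·7^2 + 5·7 + 5 = 5862841 —(−1)→ 5862840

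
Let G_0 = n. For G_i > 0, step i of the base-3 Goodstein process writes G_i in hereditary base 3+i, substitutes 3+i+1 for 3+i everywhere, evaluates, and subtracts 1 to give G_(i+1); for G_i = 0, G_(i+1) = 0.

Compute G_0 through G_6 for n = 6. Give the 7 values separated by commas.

step 0: 6 = 2·3; sub 4 for 3: 2·4; = 8; G_1 = 8−1 = 7
step 1: 7 = 4 + 3; sub 5 for 4: 5 + 3; = 8; G_2 = 8−1 = 7
step 2: 7 = 5 + 2; sub 6 for 5: 6 + 2; = 8; G_3 = 8−1 = 7
step 3: 7 = 6 + 1; sub 7 for 6: 7 + 1; = 8; G_4 = 8−1 = 7
step 4: 7 = 7; sub 8 for 7: 8; = 8; G_5 = 8−1 = 7
step 5: 7 = 7; sub 9 for 8: 7; = 7; G_6 = 7−1 = 6

6, 7, 7, 7, 7, 7, 6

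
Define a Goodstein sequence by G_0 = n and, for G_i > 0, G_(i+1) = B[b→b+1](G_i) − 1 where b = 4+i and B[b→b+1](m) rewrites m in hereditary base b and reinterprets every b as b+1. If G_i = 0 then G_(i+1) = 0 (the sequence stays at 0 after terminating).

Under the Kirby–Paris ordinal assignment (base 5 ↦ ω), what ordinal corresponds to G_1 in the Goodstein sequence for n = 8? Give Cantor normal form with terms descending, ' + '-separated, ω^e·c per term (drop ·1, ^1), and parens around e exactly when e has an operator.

ω + 4

G_0=8  [base 4] 2·4  →[4↦5]→  2·5 = 10  −1 ⇒ G_1=9
G_1=9  [base 5] 5 + 4  →[5↦6]→  6 + 4 = 10  −1 ⇒ G_2=9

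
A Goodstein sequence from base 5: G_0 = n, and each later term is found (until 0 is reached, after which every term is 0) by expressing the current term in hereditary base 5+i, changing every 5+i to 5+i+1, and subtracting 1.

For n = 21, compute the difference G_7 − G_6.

[0] 21 ≡ 4·5 + 1 (base 5). Lift 6: 25. −1: 24.
[1] 24 ≡ 4·6 (base 6). Lift 7: 28. −1: 27.
[2] 27 ≡ 3·7 + 6 (base 7). Lift 8: 30. −1: 29.
[3] 29 ≡ 3·8 + 5 (base 8). Lift 9: 32. −1: 31.
[4] 31 ≡ 3·9 + 4 (base 9). Lift 10: 34. −1: 33.
[5] 33 ≡ 3·10 + 3 (base 10). Lift 11: 36. −1: 35.
[6] 35 ≡ 3·11 + 2 (base 11). Lift 12: 38. −1: 37.

2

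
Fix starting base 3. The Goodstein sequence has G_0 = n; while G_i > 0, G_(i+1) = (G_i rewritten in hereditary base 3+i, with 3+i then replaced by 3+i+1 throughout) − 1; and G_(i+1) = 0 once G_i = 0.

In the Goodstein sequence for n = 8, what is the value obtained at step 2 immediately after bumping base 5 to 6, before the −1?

G_0=8  [base 3] 2·3 + 2  →[3↦4]→  2·4 + 2 = 10  −1 ⇒ G_1=9
G_1=9  [base 4] 2·4 + 1  →[4↦5]→  2·5 + 1 = 11  −1 ⇒ G_2=10

12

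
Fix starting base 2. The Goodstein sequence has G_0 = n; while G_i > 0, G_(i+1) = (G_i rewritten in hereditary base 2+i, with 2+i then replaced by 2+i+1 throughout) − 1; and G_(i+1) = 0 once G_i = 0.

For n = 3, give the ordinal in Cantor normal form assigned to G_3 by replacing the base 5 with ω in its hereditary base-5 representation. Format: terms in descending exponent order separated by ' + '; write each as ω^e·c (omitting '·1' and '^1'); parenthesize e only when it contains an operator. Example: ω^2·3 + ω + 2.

3 —HB2→ 2 + 1 —bump→ 3 + 1 = 4 —(−1)→ 3
3 —HB3→ 3 —bump→ 4 = 4 —(−1)→ 3
3 —HB4→ 3 —bump→ 3 = 3 —(−1)→ 2
2 —HB5→ 2 —bump→ 2 = 2 —(−1)→ 1

2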